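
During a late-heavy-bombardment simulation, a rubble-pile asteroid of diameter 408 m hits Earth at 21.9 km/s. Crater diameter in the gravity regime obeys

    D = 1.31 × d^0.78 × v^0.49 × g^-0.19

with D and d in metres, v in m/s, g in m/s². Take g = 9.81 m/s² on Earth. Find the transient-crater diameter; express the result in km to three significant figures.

D ≈ 12.4 km

In SI units: v = 21900 m/s.
d^0.78 = 408^0.78 = 108.7
v^0.49 = 21900^0.49 = 133.9
g^-0.19 = 9.81^-0.19 = 0.6480
D = 1.31 × 108.7 × 133.9 × 0.6480 = 12355 m
   = 12.36 km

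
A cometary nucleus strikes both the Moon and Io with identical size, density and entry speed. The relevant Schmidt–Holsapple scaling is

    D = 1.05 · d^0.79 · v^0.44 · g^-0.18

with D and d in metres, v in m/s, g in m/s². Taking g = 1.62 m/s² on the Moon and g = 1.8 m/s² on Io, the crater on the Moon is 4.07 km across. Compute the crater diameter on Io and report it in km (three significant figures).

All impactor-dependent factors cancel in the ratio, leaving D_Io/D_Moon = (g_Io/g_Moon)^-0.18.
(1.8/1.62)^-0.18 = 1.111^-0.18 = 0.9812
D_Io = 0.9812 × 4.07 km = 3.99 km

D ≈ 3.99 km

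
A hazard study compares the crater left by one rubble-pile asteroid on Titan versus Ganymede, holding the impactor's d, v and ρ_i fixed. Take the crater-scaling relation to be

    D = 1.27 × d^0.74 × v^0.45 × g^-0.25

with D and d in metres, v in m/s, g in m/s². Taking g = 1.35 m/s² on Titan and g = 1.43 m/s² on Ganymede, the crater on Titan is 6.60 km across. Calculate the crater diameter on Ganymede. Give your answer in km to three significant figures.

All impactor-dependent factors cancel in the ratio, leaving D_Ganymede/D_Titan = (g_Ganymede/g_Titan)^-0.25.
(1.43/1.35)^-0.25 = 1.059^-0.25 = 0.9858
D_Ganymede = 0.9858 × 6.60 km = 6.51 km

D ≈ 6.51 km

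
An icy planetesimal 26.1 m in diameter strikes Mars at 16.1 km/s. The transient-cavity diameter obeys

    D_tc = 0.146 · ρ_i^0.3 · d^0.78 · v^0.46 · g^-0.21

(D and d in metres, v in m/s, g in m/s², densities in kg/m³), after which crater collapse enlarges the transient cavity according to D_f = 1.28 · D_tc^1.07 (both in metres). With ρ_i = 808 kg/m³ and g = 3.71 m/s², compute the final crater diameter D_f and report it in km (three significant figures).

D_f ≈ 1.87 km

v = 16100 m/s.
ρ_i^0.3 = 808^0.3 = 7.451
d^0.78 = 26.1^0.78 = 12.73
v^0.46 = 16100^0.46 = 86.13
g^-0.21 = 3.71^-0.21 = 0.7593
D_tc = 0.146 × 7.451 × 12.73 × 86.13 × 0.7593 = 905.7 m
D_f = 1.28 × (905.7)^1.07 = 1867 m
     = 1.867 km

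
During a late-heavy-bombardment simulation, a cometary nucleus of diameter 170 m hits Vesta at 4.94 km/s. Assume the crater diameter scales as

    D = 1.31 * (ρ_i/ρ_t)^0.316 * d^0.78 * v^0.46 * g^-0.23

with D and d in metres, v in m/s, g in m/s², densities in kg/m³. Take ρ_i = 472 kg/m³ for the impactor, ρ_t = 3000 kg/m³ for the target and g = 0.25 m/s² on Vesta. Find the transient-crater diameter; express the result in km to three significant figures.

D ≈ 2.76 km

In SI units: v = 4940 m/s.
(ρ_i/ρ_t)^0.316 = (472/3000)^0.316 = 0.5574
d^0.78 = 170^0.78 = 54.92
v^0.46 = 4940^0.46 = 50.02
g^-0.23 = 0.25^-0.23 = 1.376
D = 1.31 × 0.5574 × 54.92 × 50.02 × 1.376 = 2760 m
   = 2.760 km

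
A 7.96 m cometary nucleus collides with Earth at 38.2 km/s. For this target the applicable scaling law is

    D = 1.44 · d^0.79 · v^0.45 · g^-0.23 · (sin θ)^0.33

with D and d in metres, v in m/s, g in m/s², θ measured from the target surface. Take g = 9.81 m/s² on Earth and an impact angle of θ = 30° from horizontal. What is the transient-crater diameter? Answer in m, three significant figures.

In SI units: v = 38200 m/s.
d^0.79 = 7.96^0.79 = 5.149
v^0.45 = 38200^0.45 = 115.3
g^-0.23 = 9.81^-0.23 = 0.5914
(sin 30°)^0.33 = 0.5000^0.33 = 0.7955
D = 1.44 × 5.149 × 115.3 × 0.5914 × 0.7955 = 402.2 m

D ≈ 402 m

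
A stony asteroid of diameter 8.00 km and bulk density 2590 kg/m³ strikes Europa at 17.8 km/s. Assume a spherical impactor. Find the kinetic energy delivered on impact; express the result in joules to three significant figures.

E ≈ 1.10 × 10^23 J

d = 8000 m; v = 17800 m/s.
Mass m = (π/6) ρ d³ = (π/6) × 2590 × (8000)³ = 6.943 × 10^14 kg
E = ½ m v² = 0.5 × 6.943 × 10^14 × (17800)² = 1.100 × 10^23 J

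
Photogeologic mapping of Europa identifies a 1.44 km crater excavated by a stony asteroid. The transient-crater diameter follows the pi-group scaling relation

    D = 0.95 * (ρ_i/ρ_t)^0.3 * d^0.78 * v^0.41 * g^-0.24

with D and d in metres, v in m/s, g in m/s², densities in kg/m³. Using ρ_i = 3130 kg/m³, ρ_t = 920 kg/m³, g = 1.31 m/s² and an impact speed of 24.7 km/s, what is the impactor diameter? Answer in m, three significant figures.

Rearranging for d: d = [D / (0.95 · (3130/920)^0.3 · 24700^0.41 · 1.31^-0.24)]^(1/0.78).
D = 1440 m.
(3130/920)^0.3 = 1.444
24700^0.41 = 63.24
1.31^-0.24 = 0.9372
Denominator = 0.95 × 1.444 × 63.24 × 0.9372 = 81.30
D / 81.30 = 1440 / 81.30 = 17.71
d = 17.71^(1/0.78) = 17.71^1.2821 = 39.84 m

d ≈ 39.8 m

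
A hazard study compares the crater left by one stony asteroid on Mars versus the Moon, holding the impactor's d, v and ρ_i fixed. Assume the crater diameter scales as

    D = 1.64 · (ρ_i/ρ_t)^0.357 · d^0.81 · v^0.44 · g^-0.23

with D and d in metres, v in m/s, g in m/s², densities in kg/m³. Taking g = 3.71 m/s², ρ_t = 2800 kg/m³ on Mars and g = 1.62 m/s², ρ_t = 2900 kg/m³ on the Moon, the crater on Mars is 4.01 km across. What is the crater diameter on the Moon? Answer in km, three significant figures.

D ≈ 4.79 km

The impactor-only factors (d, v, ρ_i) cancel in the ratio, leaving D_Moon/D_Mars = (g_Moon/g_Mars)^-0.23 · (ρ_t,Mars/ρ_t,Moon)^0.357.
(1.62/3.71)^-0.23 = 0.4367^-0.23 = 1.210
(2800/2900)^0.357 = 0.9655^0.357 = 0.9875
Ratio = 1.210 × 0.9875 = 1.195
D_Moon = 1.195 × 4.01 km = 4.79 km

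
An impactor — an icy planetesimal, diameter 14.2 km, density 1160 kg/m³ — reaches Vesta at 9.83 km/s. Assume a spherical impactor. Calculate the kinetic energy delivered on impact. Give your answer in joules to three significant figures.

E ≈ 8.40 × 10^22 J

d = 14200 m; v = 9830 m/s.
Mass m = (π/6) ρ d³ = (π/6) × 1160 × (14200)³ = 1.739 × 10^15 kg
E = ½ m v² = 0.5 × 1.739 × 10^15 × (9830)² = 8.402 × 10^22 J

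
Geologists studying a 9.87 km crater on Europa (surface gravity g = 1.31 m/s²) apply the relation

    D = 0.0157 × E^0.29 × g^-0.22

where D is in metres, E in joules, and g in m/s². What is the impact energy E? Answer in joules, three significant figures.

E ≈ 1.21 × 10^20 J

Rearranging: E = [D / (0.0157 · g^-0.22)]^(1/0.29).
D = 9870 m.
g^-0.22 = 1.31^-0.22 = 0.9423
D / (0.0157 × 0.9423) = 9870 / (0.01479) = 6.673 × 10^5
E = (6.673 × 10^5)^3.4483 = 1.213 × 10^20 J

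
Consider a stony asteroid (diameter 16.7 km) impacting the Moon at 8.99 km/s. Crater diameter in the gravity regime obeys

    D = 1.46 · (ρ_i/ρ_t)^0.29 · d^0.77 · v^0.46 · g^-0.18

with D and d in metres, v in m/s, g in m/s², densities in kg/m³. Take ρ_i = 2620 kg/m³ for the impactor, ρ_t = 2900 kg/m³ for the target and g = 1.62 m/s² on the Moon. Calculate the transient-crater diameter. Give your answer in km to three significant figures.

D ≈ 153 km

In SI units: d = 16700 m, v = 8990 m/s.
(ρ_i/ρ_t)^0.29 = (2620/2900)^0.29 = 0.9710
d^0.77 = 16700^0.77 = 1784
v^0.46 = 8990^0.46 = 65.88
g^-0.18 = 1.62^-0.18 = 0.9168
D = 1.46 × 0.9710 × 1784 × 65.88 × 0.9168 = 1.528 × 10^5 m
   = 152.8 km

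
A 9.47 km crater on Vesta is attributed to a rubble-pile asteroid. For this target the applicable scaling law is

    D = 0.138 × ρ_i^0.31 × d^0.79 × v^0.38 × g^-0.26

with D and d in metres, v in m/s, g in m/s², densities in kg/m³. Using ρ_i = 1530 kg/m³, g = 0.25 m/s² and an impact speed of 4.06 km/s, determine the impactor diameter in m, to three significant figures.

d ≈ 868 m

Rearranging for d: d = [D / (0.138 · 1530^0.31 · 4060^0.38 · 0.25^-0.26)]^(1/0.79).
D = 9470 m.
1530^0.31 = 9.711
4060^0.38 = 23.51
0.25^-0.26 = 1.434
Denominator = 0.138 × 9.711 × 23.51 × 1.434 = 45.18
D / 45.18 = 9470 / 45.18 = 209.6
d = 209.6^(1/0.79) = 209.6^1.2658 = 867.8 m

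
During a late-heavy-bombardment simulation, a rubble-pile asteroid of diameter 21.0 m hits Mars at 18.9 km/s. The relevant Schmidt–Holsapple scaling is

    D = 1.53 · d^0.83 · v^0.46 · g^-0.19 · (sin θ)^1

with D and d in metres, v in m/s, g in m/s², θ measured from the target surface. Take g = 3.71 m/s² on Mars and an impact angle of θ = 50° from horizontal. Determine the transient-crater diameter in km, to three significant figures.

In SI units: v = 18900 m/s.
d^0.83 = 21^0.83 = 12.52
v^0.46 = 18900^0.46 = 92.72
g^-0.19 = 3.71^-0.19 = 0.7795
(sin 50°)^1 = 0.7660^1 = 0.7660
D = 1.53 × 12.52 × 92.72 × 0.7795 × 0.7660 = 1061 m
   = 1.061 km

D ≈ 1.06 km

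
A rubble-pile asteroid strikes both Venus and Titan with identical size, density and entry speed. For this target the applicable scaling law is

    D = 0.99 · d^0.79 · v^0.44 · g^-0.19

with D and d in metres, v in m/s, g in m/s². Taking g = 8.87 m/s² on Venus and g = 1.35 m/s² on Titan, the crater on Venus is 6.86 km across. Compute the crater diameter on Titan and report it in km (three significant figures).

D ≈ 9.81 km

All impactor-dependent factors cancel in the ratio, leaving D_Titan/D_Venus = (g_Titan/g_Venus)^-0.19.
(1.35/8.87)^-0.19 = 0.1522^-0.19 = 1.430
D_Titan = 1.430 × 6.86 km = 9.81 km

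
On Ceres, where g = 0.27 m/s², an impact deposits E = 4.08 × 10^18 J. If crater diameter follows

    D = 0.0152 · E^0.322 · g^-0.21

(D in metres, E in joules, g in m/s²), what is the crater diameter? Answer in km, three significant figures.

E^0.322 = (4.08 × 10^18)^0.322 = 9.832 × 10^5
g^-0.21 = 0.27^-0.21 = 1.316
D = 0.0152 × 9.832 × 10^5 × 1.316 = 19667 m
   = 19.67 km

D ≈ 19.7 km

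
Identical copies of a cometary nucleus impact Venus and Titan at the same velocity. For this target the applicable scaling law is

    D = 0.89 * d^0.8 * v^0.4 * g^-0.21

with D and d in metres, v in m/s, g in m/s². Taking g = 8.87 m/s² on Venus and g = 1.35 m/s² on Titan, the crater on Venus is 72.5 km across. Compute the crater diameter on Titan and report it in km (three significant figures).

All impactor-dependent factors cancel in the ratio, leaving D_Titan/D_Venus = (g_Titan/g_Venus)^-0.21.
(1.35/8.87)^-0.21 = 0.1522^-0.21 = 1.485
D_Titan = 1.485 × 72.5 km = 108 km

D ≈ 108 km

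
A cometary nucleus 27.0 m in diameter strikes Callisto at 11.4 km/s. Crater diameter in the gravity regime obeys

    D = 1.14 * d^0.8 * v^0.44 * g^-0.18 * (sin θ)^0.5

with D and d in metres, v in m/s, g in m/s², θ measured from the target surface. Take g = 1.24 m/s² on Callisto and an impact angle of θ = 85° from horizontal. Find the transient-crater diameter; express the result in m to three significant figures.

In SI units: v = 11400 m/s.
d^0.8 = 27^0.8 = 13.97
v^0.44 = 11400^0.44 = 60.96
g^-0.18 = 1.24^-0.18 = 0.9620
(sin 85°)^0.5 = 0.9962^0.5 = 0.9981
D = 1.14 × 13.97 × 60.96 × 0.9620 × 0.9981 = 932.2 m

D ≈ 932 m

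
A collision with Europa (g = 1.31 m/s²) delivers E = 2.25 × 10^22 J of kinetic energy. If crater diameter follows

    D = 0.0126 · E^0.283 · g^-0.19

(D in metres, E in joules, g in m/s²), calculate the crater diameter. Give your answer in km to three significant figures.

E^0.283 = (2.25 × 10^22)^0.283 = 2.117 × 10^6
g^-0.19 = 1.31^-0.19 = 0.9500
D = 0.0126 × 2.117 × 10^6 × 0.9500 = 25340 m
   = 25.34 km

D ≈ 25.3 km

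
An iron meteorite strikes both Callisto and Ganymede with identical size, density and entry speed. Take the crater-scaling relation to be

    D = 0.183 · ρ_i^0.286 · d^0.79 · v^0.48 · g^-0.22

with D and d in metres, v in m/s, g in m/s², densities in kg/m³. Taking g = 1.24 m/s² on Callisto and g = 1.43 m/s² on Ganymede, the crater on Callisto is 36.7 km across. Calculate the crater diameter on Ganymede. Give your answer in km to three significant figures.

D ≈ 35.6 km

All impactor-dependent factors cancel in the ratio, leaving D_Ganymede/D_Callisto = (g_Ganymede/g_Callisto)^-0.22.
(1.43/1.24)^-0.22 = 1.153^-0.22 = 0.9692
D_Ganymede = 0.9692 × 36.7 km = 35.6 km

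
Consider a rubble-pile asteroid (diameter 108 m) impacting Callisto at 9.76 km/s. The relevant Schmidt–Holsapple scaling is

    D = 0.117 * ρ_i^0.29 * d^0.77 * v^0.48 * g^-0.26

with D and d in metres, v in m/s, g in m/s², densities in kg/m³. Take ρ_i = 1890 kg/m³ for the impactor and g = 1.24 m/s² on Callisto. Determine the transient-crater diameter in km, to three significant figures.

D ≈ 2.98 km

In SI units: v = 9760 m/s.
ρ_i^0.29 = 1890^0.29 = 8.916
d^0.77 = 108^0.77 = 36.79
v^0.48 = 9760^0.48 = 82.21
g^-0.26 = 1.24^-0.26 = 0.9456
D = 0.117 × 8.916 × 36.79 × 82.21 × 0.9456 = 2983 m
   = 2.983 km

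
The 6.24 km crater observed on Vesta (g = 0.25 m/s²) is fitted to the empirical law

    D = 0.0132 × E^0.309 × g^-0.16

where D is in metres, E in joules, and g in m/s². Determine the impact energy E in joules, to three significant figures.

Rearranging: E = [D / (0.0132 · g^-0.16)]^(1/0.309).
D = 6240 m.
g^-0.16 = 0.25^-0.16 = 1.248
D / (0.0132 × 1.248) = 6240 / (0.01647) = 3.789 × 10^5
E = (3.789 × 10^5)^3.2362 = 1.130 × 10^18 J

E ≈ 1.13 × 10^18 J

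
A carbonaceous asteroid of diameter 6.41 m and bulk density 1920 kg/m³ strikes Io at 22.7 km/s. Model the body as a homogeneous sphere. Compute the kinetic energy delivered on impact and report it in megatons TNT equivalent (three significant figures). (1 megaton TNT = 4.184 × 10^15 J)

E ≈ 0.0163 Mt TNT

v = 22700 m/s.
Mass m = (π/6) ρ d³ = (π/6) × 1920 × (6.41)³ = 2.648 × 10^5 kg
E = ½ m v² = 0.5 × 2.648 × 10^5 × (22700)² = 6.822 × 10^13 J
   = 6.822 × 10^13 / 4.184×10^15 = 0.01630 Mt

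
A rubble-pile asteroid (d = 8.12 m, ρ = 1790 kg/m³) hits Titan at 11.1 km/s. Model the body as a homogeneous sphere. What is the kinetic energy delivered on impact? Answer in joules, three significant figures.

v = 11100 m/s.
Mass m = (π/6) ρ d³ = (π/6) × 1790 × (8.12)³ = 5.018 × 10^5 kg
E = ½ m v² = 0.5 × 5.018 × 10^5 × (11100)² = 3.091 × 10^13 J

E ≈ 3.09 × 10^13 J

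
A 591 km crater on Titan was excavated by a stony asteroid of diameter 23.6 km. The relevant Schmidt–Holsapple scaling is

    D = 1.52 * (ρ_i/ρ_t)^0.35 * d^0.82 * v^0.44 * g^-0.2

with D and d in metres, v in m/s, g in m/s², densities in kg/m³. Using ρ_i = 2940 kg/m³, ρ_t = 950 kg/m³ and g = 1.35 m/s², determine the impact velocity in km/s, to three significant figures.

v ≈ 16.7 km/s

Rearranging for v: v = [D / (1.52 · (2940/950)^0.35 · 23600^0.82 · 1.35^-0.2)]^(1/0.44).
D = 591000 m.
(2940/950)^0.35 = 1.485
23600^0.82 = 3853
1.35^-0.2 = 0.9417
Denominator = 1.52 × 1.485 × 3853 × 0.9417 = 8190
D / 8190 = 591000 / 8190 = 72.16
v = 72.16^(1/0.44) = 72.16^2.2727 = 16724 m/s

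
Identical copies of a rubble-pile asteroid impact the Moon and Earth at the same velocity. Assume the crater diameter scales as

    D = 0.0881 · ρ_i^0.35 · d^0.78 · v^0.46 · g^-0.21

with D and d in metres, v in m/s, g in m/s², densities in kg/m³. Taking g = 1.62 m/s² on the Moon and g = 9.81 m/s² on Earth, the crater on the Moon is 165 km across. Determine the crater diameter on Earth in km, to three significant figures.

All impactor-dependent factors cancel in the ratio, leaving D_Earth/D_Moon = (g_Earth/g_Moon)^-0.21.
(9.81/1.62)^-0.21 = 6.056^-0.21 = 0.6851
D_Earth = 0.6851 × 165 km = 113 km

D ≈ 113 km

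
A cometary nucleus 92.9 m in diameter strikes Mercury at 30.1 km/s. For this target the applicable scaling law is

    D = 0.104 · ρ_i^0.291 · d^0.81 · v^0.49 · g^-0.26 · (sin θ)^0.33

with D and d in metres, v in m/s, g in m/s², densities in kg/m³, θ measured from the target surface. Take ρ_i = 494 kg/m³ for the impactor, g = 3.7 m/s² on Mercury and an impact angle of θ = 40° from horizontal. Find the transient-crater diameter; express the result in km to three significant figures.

In SI units: v = 30100 m/s.
ρ_i^0.291 = 494^0.291 = 6.080
d^0.81 = 92.9^0.81 = 39.27
v^0.49 = 30100^0.49 = 156.5
g^-0.26 = 3.7^-0.26 = 0.7117
(sin 40°)^0.33 = 0.6428^0.33 = 0.8643
D = 0.104 × 6.080 × 39.27 × 156.5 × 0.7117 × 0.8643 = 2390 m
   = 2.390 km

D ≈ 2.39 km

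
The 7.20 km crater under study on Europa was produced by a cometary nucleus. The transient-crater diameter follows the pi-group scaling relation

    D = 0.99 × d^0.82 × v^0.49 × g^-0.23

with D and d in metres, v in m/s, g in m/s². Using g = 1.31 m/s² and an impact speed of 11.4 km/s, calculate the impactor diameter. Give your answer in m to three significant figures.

Rearranging for d: d = [D / (0.99 · 11400^0.49 · 1.31^-0.23)]^(1/0.82).
D = 7200 m.
11400^0.49 = 97.25
1.31^-0.23 = 0.9398
Denominator = 0.99 × 97.25 × 0.9398 = 90.48
D / 90.48 = 7200 / 90.48 = 79.58
d = 79.58^(1/0.82) = 79.58^1.2195 = 208.0 m

d ≈ 208 m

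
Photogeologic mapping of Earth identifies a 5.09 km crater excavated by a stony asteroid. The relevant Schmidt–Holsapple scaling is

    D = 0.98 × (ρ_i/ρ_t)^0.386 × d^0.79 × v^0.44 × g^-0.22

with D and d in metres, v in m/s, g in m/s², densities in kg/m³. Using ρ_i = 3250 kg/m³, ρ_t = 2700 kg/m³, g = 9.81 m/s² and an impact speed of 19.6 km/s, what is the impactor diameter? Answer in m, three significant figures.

Rearranging for d: d = [D / (0.98 · (3250/2700)^0.386 · 19600^0.44 · 9.81^-0.22)]^(1/0.79).
D = 5090 m.
(3250/2700)^0.386 = 1.074
19600^0.44 = 77.37
9.81^-0.22 = 0.6051
Denominator = 0.98 × 1.074 × 77.37 × 0.6051 = 49.28
D / 49.28 = 5090 / 49.28 = 103.3
d = 103.3^(1/0.79) = 103.3^1.2658 = 354.4 m

d ≈ 354 m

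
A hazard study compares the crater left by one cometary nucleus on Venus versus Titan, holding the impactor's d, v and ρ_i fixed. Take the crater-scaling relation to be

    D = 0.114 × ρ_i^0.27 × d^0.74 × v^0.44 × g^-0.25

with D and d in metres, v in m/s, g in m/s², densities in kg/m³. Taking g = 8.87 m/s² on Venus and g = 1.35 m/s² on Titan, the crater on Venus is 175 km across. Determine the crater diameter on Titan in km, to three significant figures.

D ≈ 280 km

All impactor-dependent factors cancel in the ratio, leaving D_Titan/D_Venus = (g_Titan/g_Venus)^-0.25.
(1.35/8.87)^-0.25 = 0.1522^-0.25 = 1.601
D_Titan = 1.601 × 175 km = 280 km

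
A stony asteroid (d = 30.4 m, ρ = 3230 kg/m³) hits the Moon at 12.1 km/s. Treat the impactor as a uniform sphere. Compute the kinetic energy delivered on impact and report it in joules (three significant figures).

E ≈ 3.48 × 10^15 J

v = 12100 m/s.
Mass m = (π/6) ρ d³ = (π/6) × 3230 × (30.4)³ = 4.751 × 10^7 kg
E = ½ m v² = 0.5 × 4.751 × 10^7 × (12100)² = 3.478 × 10^15 J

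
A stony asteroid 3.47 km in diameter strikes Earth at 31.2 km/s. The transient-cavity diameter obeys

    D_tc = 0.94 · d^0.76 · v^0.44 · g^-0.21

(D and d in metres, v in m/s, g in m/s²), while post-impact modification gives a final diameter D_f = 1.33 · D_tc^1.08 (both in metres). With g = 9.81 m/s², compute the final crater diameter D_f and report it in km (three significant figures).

D_f ≈ 81.6 km

In SI: d = 3470 m, v = 31200 m/s.
d^0.76 = 3470^0.76 = 490.5
v^0.44 = 31200^0.44 = 94.94
g^-0.21 = 9.81^-0.21 = 0.6191
D_tc = 0.94 × 490.5 × 94.94 × 0.6191 = 27100 m
D_f = 1.33 × (27100)^1.08 = 81556 m
     = 81.56 km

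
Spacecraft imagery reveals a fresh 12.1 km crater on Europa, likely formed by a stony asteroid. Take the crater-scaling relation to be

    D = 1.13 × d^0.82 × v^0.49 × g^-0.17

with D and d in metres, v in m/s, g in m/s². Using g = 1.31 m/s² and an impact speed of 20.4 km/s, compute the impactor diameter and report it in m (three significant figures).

Rearranging for d: d = [D / (1.13 · 20400^0.49 · 1.31^-0.17)]^(1/0.82).
D = 12100 m.
20400^0.49 = 129.3
1.31^-0.17 = 0.9551
Denominator = 1.13 × 129.3 × 0.9551 = 139.5
D / 139.5 = 12100 / 139.5 = 86.74
d = 86.74^(1/0.82) = 86.74^1.2195 = 231.0 m

d ≈ 231 m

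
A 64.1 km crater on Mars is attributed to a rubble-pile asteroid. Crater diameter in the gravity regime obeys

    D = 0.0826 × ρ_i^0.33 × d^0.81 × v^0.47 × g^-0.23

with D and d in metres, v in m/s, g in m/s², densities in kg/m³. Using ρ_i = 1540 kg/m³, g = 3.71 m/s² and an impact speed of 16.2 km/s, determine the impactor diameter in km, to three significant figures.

Rearranging for d: d = [D / (0.0826 · 1540^0.33 · 16200^0.47 · 3.71^-0.23)]^(1/0.81).
D = 64100 m.
1540^0.33 = 11.27
16200^0.47 = 95.16
3.71^-0.23 = 0.7397
Denominator = 0.0826 × 11.27 × 95.16 × 0.7397 = 65.53
D / 65.53 = 64100 / 65.53 = 978.2
d = 978.2^(1/0.81) = 978.2^1.2346 = 4920 m

d ≈ 4.92 km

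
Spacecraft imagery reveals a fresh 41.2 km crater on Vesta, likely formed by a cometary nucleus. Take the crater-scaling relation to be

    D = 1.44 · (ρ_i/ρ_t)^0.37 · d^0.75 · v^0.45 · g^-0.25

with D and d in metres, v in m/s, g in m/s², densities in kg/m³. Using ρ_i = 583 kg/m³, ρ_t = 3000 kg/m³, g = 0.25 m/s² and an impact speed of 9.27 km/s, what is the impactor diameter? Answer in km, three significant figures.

Rearranging for d: d = [D / (1.44 · (583/3000)^0.37 · 9270^0.45 · 0.25^-0.25)]^(1/0.75).
D = 41200 m.
(583/3000)^0.37 = 0.5455
9270^0.45 = 60.98
0.25^-0.25 = 1.414
Denominator = 1.44 × 0.5455 × 60.98 × 1.414 = 67.73
D / 67.73 = 41200 / 67.73 = 608.3
d = 608.3^(1/0.75) = 608.3^1.3333 = 5153 m

d ≈ 5.15 km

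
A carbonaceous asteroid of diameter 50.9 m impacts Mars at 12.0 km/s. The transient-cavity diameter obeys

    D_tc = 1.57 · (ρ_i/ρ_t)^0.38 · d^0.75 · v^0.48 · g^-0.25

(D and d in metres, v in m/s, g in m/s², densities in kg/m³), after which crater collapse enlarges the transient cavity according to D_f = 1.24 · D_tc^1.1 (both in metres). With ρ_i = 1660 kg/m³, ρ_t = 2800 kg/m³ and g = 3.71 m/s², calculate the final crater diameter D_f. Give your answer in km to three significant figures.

D_f ≈ 4.16 km

v = 12000 m/s.
(ρ_i/ρ_t)^0.38 = (1660/2800)^0.38 = 0.8198
d^0.75 = 50.9^0.75 = 19.06
v^0.48 = 12000^0.48 = 90.78
g^-0.25 = 3.71^-0.25 = 0.7205
D_tc = 1.57 × 0.8198 × 19.06 × 90.78 × 0.7205 = 1605 m
D_f = 1.24 × (1605)^1.1 = 4163 m
     = 4.163 km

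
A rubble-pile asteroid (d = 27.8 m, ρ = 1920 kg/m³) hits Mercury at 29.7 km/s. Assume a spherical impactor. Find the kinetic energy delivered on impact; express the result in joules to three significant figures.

v = 29700 m/s.
Mass m = (π/6) ρ d³ = (π/6) × 1920 × (27.8)³ = 2.160 × 10^7 kg
E = ½ m v² = 0.5 × 2.160 × 10^7 × (29700)² = 9.527 × 10^15 J

E ≈ 9.53 × 10^15 J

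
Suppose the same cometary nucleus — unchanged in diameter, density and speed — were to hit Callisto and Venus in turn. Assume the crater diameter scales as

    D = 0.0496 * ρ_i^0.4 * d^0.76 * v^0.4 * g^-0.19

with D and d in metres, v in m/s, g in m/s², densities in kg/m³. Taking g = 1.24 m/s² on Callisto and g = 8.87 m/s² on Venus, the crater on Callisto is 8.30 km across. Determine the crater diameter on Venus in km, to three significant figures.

D ≈ 5.71 km

All impactor-dependent factors cancel in the ratio, leaving D_Venus/D_Callisto = (g_Venus/g_Callisto)^-0.19.
(8.87/1.24)^-0.19 = 7.153^-0.19 = 0.6881
D_Venus = 0.6881 × 8.30 km = 5.71 km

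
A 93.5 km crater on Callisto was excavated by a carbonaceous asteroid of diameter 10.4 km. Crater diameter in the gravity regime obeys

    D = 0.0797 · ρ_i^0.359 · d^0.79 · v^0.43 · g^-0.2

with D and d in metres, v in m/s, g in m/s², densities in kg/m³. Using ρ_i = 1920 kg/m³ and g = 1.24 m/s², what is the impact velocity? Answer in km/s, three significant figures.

Rearranging for v: v = [D / (0.0797 · 1920^0.359 · 10400^0.79 · 1.24^-0.2)]^(1/0.43).
D = 93500 m.
1920^0.359 = 15.09
10400^0.79 = 1491
1.24^-0.2 = 0.9579
Denominator = 0.0797 × 15.09 × 1491 × 0.9579 = 1718
D / 1718 = 93500 / 1718 = 54.42
v = 54.42^(1/0.43) = 54.42^2.3256 = 10881 m/s

v ≈ 10.9 km/s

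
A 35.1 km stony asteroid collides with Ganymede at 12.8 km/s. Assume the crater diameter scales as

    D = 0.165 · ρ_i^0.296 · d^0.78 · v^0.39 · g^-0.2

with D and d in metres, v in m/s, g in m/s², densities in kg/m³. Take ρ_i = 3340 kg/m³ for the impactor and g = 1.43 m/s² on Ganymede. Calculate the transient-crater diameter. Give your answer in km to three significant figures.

In SI units: d = 35100 m, v = 12800 m/s.
ρ_i^0.296 = 3340^0.296 = 11.04
d^0.78 = 35100^0.78 = 3510
v^0.39 = 12800^0.39 = 39.98
g^-0.2 = 1.43^-0.2 = 0.9310
D = 0.165 × 11.04 × 3510 × 39.98 × 0.9310 = 2.380 × 10^5 m
   = 238.0 km

D ≈ 238 km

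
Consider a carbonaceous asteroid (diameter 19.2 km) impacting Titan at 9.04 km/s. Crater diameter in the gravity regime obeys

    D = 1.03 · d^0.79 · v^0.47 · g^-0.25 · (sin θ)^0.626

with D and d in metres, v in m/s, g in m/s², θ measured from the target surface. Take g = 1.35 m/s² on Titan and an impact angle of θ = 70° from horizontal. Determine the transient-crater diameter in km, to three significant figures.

D ≈ 161 km

In SI units: d = 19200 m, v = 9040 m/s.
d^0.79 = 19200^0.79 = 2420
v^0.47 = 9040^0.47 = 72.34
g^-0.25 = 1.35^-0.25 = 0.9277
(sin 70°)^0.626 = 0.9397^0.626 = 0.9618
D = 1.03 × 2420 × 72.34 × 0.9277 × 0.9618 = 1.609 × 10^5 m
   = 160.9 km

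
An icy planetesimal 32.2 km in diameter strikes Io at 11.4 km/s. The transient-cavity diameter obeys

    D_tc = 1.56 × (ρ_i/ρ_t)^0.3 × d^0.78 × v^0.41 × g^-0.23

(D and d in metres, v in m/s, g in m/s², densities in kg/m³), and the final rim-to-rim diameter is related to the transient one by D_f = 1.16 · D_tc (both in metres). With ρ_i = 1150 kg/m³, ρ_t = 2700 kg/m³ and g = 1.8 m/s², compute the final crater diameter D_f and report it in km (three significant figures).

D_f ≈ 185 km

In SI: d = 32200 m, v = 11400 m/s.
(ρ_i/ρ_t)^0.3 = (1150/2700)^0.3 = 0.7741
d^0.78 = 32200^0.78 = 3282
v^0.41 = 11400^0.41 = 46.06
g^-0.23 = 1.8^-0.23 = 0.8735
D_tc = 1.56 × 0.7741 × 3282 × 46.06 × 0.8735 = 1.595 × 10^5 m
D_f = 1.16 × 1.595 × 10^5 = 1.850 × 10^5 m
     = 185.0 km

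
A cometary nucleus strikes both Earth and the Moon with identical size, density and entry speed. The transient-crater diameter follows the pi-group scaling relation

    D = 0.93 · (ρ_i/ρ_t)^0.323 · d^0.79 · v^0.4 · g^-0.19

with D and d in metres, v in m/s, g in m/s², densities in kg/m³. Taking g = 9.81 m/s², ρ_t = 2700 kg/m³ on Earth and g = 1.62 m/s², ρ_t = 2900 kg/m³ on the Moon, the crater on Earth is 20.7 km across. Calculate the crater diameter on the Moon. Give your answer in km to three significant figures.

The impactor-only factors (d, v, ρ_i) cancel in the ratio, leaving D_Moon/D_Earth = (g_Moon/g_Earth)^-0.19 · (ρ_t,Earth/ρ_t,Moon)^0.323.
(1.62/9.81)^-0.19 = 0.1651^-0.19 = 1.408
(2700/2900)^0.323 = 0.9310^0.323 = 0.9772
Ratio = 1.408 × 0.9772 = 1.376
D_Moon = 1.376 × 20.7 km = 28.5 km

D ≈ 28.5 km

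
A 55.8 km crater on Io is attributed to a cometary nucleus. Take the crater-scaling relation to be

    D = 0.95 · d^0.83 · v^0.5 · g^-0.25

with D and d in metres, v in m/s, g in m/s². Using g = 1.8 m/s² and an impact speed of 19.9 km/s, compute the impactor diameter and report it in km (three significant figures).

d ≈ 1.71 km

Rearranging for d: d = [D / (0.95 · 19900^0.5 · 1.8^-0.25)]^(1/0.83).
D = 55800 m.
19900^0.5 = 141.1
1.8^-0.25 = 0.8633
Denominator = 0.95 × 141.1 × 0.8633 = 115.7
D / 115.7 = 55800 / 115.7 = 482.3
d = 482.3^(1/0.83) = 482.3^1.2048 = 1709 m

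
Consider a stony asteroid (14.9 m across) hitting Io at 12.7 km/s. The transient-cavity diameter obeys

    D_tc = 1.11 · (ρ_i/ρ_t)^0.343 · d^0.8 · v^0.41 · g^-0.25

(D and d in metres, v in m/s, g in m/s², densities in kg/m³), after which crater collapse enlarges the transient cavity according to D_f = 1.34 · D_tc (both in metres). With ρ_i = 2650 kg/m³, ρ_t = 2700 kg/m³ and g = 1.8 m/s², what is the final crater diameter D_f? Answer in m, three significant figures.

v = 12700 m/s.
(ρ_i/ρ_t)^0.343 = (2650/2700)^0.343 = 0.9936
d^0.8 = 14.9^0.8 = 8.681
v^0.41 = 12700^0.41 = 48.15
g^-0.25 = 1.8^-0.25 = 0.8633
D_tc = 1.11 × 0.9936 × 8.681 × 48.15 × 0.8633 = 398.0 m
D_f = 1.34 × 398.0 = 533.3 m

D_f ≈ 533 m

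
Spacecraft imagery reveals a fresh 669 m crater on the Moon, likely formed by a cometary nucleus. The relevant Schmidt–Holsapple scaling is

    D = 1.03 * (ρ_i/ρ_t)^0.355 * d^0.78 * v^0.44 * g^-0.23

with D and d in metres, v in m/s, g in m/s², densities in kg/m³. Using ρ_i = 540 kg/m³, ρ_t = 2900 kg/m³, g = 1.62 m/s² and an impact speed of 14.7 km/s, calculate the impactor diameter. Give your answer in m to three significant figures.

d ≈ 44.6 m

Rearranging for d: d = [D / (1.03 · (540/2900)^0.355 · 14700^0.44 · 1.62^-0.23)]^(1/0.78).
(540/2900)^0.355 = 0.5506
14700^0.44 = 68.17
1.62^-0.23 = 0.8950
Denominator = 1.03 × 0.5506 × 68.17 × 0.8950 = 34.60
D / 34.60 = 669 / 34.60 = 19.34
d = 19.34^(1/0.78) = 19.34^1.2821 = 44.60 m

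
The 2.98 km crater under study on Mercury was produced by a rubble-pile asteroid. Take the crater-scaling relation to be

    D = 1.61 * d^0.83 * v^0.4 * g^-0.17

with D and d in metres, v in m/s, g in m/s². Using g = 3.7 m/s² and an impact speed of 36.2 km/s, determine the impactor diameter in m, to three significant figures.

Rearranging for d: d = [D / (1.61 · 36200^0.4 · 3.7^-0.17)]^(1/0.83).
D = 2980 m.
36200^0.4 = 66.60
3.7^-0.17 = 0.8006
Denominator = 1.61 × 66.60 × 0.8006 = 85.85
D / 85.85 = 2980 / 85.85 = 34.71
d = 34.71^(1/0.83) = 34.71^1.2048 = 71.77 m

d ≈ 71.8 m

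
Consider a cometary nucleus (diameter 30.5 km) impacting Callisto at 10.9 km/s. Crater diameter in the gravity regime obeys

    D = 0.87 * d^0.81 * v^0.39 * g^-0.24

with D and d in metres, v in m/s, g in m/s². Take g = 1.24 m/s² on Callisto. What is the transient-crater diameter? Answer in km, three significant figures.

D ≈ 133 km

In SI units: d = 30500 m, v = 10900 m/s.
d^0.81 = 30500^0.81 = 4288
v^0.39 = 10900^0.39 = 37.55
g^-0.24 = 1.24^-0.24 = 0.9497
D = 0.87 × 4288 × 37.55 × 0.9497 = 1.330 × 10^5 m
   = 133.0 km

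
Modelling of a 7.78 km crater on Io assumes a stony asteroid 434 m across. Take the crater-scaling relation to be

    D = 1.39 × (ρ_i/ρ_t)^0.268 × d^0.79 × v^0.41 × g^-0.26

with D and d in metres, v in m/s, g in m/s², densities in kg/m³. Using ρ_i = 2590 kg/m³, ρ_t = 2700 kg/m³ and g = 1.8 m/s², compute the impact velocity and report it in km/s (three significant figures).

Rearranging for v: v = [D / (1.39 · (2590/2700)^0.268 · 434^0.79 · 1.8^-0.26)]^(1/0.41).
D = 7780 m.
(2590/2700)^0.268 = 0.9889
434^0.79 = 121.2
1.8^-0.26 = 0.8583
Denominator = 1.39 × 0.9889 × 121.2 × 0.8583 = 143.0
D / 143.0 = 7780 / 143.0 = 54.41
v = 54.41^(1/0.41) = 54.41^2.439 = 17113 m/s

v ≈ 17.1 km/s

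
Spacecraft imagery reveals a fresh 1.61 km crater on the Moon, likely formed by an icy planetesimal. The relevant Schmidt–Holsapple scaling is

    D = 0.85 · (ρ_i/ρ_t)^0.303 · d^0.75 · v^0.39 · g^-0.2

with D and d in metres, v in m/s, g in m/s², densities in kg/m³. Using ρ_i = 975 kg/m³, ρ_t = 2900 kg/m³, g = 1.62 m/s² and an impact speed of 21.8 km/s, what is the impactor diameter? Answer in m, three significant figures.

d ≈ 230 m

Rearranging for d: d = [D / (0.85 · (975/2900)^0.303 · 21800^0.39 · 1.62^-0.2)]^(1/0.75).
D = 1610 m.
(975/2900)^0.303 = 0.7187
21800^0.39 = 49.20
1.62^-0.2 = 0.9080
Denominator = 0.85 × 0.7187 × 49.20 × 0.9080 = 27.29
D / 27.29 = 1610 / 27.29 = 59.00
d = 59.00^(1/0.75) = 59.00^1.3333 = 229.7 m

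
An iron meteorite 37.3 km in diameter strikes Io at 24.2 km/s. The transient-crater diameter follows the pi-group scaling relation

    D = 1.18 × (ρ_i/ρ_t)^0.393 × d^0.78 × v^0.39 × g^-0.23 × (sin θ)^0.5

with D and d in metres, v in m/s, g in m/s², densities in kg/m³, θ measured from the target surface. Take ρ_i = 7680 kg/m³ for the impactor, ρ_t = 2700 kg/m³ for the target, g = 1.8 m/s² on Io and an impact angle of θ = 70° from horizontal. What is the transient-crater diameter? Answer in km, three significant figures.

D ≈ 284 km

In SI units: d = 37300 m, v = 24200 m/s.
(ρ_i/ρ_t)^0.393 = (7680/2700)^0.393 = 1.508
d^0.78 = 37300^0.78 = 3681
v^0.39 = 24200^0.39 = 51.25
g^-0.23 = 1.8^-0.23 = 0.8735
(sin 70°)^0.5 = 0.9397^0.5 = 0.9694
D = 1.18 × 1.508 × 3681 × 51.25 × 0.8735 × 0.9694 = 2.843 × 10^5 m
   = 284.3 km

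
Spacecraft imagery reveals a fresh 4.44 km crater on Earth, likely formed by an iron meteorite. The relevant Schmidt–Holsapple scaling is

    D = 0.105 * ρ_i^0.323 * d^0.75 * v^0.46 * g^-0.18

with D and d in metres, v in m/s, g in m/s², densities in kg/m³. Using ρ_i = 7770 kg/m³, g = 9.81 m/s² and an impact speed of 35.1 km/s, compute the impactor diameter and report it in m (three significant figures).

d ≈ 87.7 m

Rearranging for d: d = [D / (0.105 · 7770^0.323 · 35100^0.46 · 9.81^-0.18)]^(1/0.75).
D = 4440 m.
7770^0.323 = 18.06
35100^0.46 = 123.3
9.81^-0.18 = 0.6630
Denominator = 0.105 × 18.06 × 123.3 × 0.6630 = 155.0
D / 155.0 = 4440 / 155.0 = 28.65
d = 28.65^(1/0.75) = 28.65^1.3333 = 87.66 m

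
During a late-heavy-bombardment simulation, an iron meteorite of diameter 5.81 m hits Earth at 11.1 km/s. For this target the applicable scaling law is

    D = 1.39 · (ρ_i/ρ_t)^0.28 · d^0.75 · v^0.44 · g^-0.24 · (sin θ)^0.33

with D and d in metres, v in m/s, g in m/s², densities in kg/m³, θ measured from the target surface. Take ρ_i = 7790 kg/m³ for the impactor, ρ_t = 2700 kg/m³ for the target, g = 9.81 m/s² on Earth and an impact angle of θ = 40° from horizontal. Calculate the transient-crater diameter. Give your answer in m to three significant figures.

D ≈ 211 m

In SI units: v = 11100 m/s.
(ρ_i/ρ_t)^0.28 = (7790/2700)^0.28 = 1.345
d^0.75 = 5.81^0.75 = 3.742
v^0.44 = 11100^0.44 = 60.25
g^-0.24 = 9.81^-0.24 = 0.5781
(sin 40°)^0.33 = 0.6428^0.33 = 0.8643
D = 1.39 × 1.345 × 3.742 × 60.25 × 0.5781 × 0.8643 = 210.6 m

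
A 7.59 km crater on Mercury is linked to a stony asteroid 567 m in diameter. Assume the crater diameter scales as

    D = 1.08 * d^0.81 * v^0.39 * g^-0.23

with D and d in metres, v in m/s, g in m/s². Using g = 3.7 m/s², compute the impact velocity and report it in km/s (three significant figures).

v ≈ 30.2 km/s

Rearranging for v: v = [D / (1.08 · 567^0.81 · 3.7^-0.23)]^(1/0.39).
D = 7590 m.
567^0.81 = 170.0
3.7^-0.23 = 0.7401
Denominator = 1.08 × 170.0 × 0.7401 = 135.9
D / 135.9 = 7590 / 135.9 = 55.85
v = 55.85^(1/0.39) = 55.85^2.5641 = 30168 m/s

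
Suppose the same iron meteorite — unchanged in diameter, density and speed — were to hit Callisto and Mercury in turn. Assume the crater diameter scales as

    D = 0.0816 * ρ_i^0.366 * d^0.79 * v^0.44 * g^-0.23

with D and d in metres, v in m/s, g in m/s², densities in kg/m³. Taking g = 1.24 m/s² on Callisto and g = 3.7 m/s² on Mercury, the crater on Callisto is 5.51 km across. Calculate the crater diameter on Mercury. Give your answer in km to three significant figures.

D ≈ 4.29 km

All impactor-dependent factors cancel in the ratio, leaving D_Mercury/D_Callisto = (g_Mercury/g_Callisto)^-0.23.
(3.7/1.24)^-0.23 = 2.984^-0.23 = 0.7777
D_Mercury = 0.7777 × 5.51 km = 4.29 km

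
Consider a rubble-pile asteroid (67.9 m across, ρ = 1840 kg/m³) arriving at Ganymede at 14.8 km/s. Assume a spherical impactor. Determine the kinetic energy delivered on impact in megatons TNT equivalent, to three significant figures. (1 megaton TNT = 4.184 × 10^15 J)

v = 14800 m/s.
Mass m = (π/6) ρ d³ = (π/6) × 1840 × (67.9)³ = 3.016 × 10^8 kg
E = ½ m v² = 0.5 × 3.016 × 10^8 × (14800)² = 3.303 × 10^16 J
   = 3.303 × 10^16 / 4.184×10^15 = 7.894 Mt

E ≈ 7.89 Mt TNT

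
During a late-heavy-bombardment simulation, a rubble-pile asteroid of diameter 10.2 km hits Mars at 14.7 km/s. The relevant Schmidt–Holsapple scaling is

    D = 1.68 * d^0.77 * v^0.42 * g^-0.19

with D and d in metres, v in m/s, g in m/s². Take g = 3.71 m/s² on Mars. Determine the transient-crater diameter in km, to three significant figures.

In SI units: d = 10200 m, v = 14700 m/s.
d^0.77 = 10200^0.77 = 1221
v^0.42 = 14700^0.42 = 56.27
g^-0.19 = 3.71^-0.19 = 0.7795
D = 1.68 × 1221 × 56.27 × 0.7795 = 89974 m
   = 89.97 km

D ≈ 90.0 km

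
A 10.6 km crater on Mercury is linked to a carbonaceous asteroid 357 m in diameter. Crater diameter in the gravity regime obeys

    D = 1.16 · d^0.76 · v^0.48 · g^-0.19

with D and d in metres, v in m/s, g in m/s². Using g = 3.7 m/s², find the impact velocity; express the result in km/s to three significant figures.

v ≈ 27.2 km/s

Rearranging for v: v = [D / (1.16 · 357^0.76 · 3.7^-0.19)]^(1/0.48).
D = 10600 m.
357^0.76 = 87.10
3.7^-0.19 = 0.7799
Denominator = 1.16 × 87.10 × 0.7799 = 78.80
D / 78.80 = 10600 / 78.80 = 134.5
v = 134.5^(1/0.48) = 134.5^2.0833 = 27212 m/s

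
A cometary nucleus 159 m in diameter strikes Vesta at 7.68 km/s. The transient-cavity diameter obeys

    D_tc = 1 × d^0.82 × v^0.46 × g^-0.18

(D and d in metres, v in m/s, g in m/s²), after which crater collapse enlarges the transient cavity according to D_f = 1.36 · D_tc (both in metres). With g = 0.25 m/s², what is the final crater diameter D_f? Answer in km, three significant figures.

v = 7680 m/s.
d^0.82 = 159^0.82 = 63.85
v^0.46 = 7680^0.46 = 61.27
g^-0.18 = 0.25^-0.18 = 1.283
D_tc = 1 × 63.85 × 61.27 × 1.283 = 5019 m
D_f = 1.36 × 5019 = 6826 m
     = 6.826 km

D_f ≈ 6.83 km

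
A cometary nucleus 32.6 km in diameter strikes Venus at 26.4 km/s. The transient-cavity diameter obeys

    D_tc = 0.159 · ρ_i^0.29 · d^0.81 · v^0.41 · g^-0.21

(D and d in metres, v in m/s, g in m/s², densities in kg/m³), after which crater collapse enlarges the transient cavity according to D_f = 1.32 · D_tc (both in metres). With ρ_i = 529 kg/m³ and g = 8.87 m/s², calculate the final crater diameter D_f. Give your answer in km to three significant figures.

D_f ≈ 241 km

In SI: d = 32600 m, v = 26400 m/s.
ρ_i^0.29 = 529^0.29 = 6.163
d^0.81 = 32600^0.81 = 4526
v^0.41 = 26400^0.41 = 64.99
g^-0.21 = 8.87^-0.21 = 0.6323
D_tc = 0.159 × 6.163 × 4526 × 64.99 × 0.6323 = 1.823 × 10^5 m
D_f = 1.32 × 1.823 × 10^5 = 2.406 × 10^5 m
     = 240.6 km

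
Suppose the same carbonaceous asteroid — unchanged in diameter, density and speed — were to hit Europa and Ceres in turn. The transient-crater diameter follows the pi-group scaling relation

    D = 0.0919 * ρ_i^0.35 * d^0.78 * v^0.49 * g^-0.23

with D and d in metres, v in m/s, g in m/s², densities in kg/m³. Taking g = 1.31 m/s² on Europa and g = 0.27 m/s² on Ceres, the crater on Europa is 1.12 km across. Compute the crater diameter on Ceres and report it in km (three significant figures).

D ≈ 1.61 km

All impactor-dependent factors cancel in the ratio, leaving D_Ceres/D_Europa = (g_Ceres/g_Europa)^-0.23.
(0.27/1.31)^-0.23 = 0.2061^-0.23 = 1.438
D_Ceres = 1.438 × 1.12 km = 1.61 km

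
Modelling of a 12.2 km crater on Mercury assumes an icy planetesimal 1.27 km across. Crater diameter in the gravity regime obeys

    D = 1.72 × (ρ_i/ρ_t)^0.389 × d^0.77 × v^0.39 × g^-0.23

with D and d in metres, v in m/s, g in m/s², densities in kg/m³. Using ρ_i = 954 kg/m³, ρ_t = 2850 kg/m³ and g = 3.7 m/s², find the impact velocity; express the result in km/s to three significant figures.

Rearranging for v: v = [D / (1.72 · (954/2850)^0.389 · 1270^0.77 · 3.7^-0.23)]^(1/0.39).
D = 12200 m.
(954/2850)^0.389 = 0.6533
1270^0.77 = 245.4
3.7^-0.23 = 0.7401
Denominator = 1.72 × 0.6533 × 245.4 × 0.7401 = 204.1
D / 204.1 = 12200 / 204.1 = 59.77
v = 59.77^(1/0.39) = 59.77^2.5641 = 35899 m/s

v ≈ 35.9 km/s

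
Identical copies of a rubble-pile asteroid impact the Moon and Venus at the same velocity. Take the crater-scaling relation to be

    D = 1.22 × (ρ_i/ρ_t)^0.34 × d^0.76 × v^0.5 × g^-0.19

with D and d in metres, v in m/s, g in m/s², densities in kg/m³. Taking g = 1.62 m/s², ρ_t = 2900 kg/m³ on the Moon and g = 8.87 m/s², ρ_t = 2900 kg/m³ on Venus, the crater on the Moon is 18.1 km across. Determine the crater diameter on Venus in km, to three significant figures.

The impactor-only factors (d, v, ρ_i) cancel in the ratio, leaving D_Venus/D_Moon = (g_Venus/g_Moon)^-0.19 · (ρ_t,Moon/ρ_t,Venus)^0.34.
(8.87/1.62)^-0.19 = 5.475^-0.19 = 0.7239
(2900/2900)^0.34 = 1.000^0.34 = 1.000
Ratio = 0.7239 × 1.000 = 0.7239
D_Venus = 0.7239 × 18.1 km = 13.1 km

D ≈ 13.1 km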